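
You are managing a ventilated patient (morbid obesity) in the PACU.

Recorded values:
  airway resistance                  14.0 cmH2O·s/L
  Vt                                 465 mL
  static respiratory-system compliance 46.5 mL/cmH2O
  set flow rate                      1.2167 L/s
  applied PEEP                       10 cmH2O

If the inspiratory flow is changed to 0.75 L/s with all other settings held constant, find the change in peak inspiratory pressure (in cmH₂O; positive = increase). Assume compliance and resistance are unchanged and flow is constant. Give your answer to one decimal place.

PIP = Vt/C + R·V̇ + PEEP (constant-flow equation of motion).
Only the resistive term changes: ΔPIP = R × ΔV̇ = 14.0 × (0.75 − 1.2167) = 14.0 × -0.4667 = -6.534 cmH2O.

-6.5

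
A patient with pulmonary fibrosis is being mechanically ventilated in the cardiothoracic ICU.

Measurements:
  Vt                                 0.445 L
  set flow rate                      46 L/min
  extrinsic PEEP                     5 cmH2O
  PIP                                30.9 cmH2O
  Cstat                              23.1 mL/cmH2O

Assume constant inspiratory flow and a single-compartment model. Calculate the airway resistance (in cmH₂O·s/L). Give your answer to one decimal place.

8.7

Flow: 46 L/min ÷ 60 = 0.7667 L/s.
Equation of motion (constant flow): PIP = Vt/C + R·V̇ + PEEP.
R·V̇ = PIP − Vt/C − PEEP = 30.9 − 445/23.1 − 5 = 30.9 − 19.264 − 5 = 6.636 cmH2O.
R = 6.636 / 0.7667 = 8.655 cmH2O·s/L.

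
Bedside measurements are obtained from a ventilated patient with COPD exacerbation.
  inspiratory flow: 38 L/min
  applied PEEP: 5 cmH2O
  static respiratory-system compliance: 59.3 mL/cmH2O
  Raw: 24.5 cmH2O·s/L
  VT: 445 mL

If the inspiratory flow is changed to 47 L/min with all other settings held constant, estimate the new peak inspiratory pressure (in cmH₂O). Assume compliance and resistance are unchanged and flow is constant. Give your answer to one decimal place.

Flow: 38 L/min ÷ 60 = 0.6333 L/s.
New flow: 47 L/min ÷ 60 = 0.7833 L/s.
PIP = Vt/C + R·V̇ + PEEP (constant-flow equation of motion).
Only the resistive term changes: ΔPIP = R × ΔV̇ = 24.5 × (0.7833 − 0.6333) = 24.5 × 0.15 = 3.675 cmH2O.
Original PIP = 445/59.3 + 24.5×0.6333 + 5 = 28.02 cmH2O; new PIP = 28.02 + (3.675) = 31.695 cmH2O.

31.7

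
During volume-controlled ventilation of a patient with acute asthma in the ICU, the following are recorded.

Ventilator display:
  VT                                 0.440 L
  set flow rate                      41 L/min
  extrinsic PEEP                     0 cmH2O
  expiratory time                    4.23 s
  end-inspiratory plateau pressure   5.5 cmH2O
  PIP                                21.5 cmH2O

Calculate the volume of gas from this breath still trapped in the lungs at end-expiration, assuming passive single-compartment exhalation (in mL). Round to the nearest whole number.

Flow: 41 L/min ÷ 60 = 0.6833 L/s.
R = (PIP − Pplat)/V̇ = (21.5 − 5.5) / 0.6833 = 16.0/0.6833 = 23.416 cmH2O·s/L.
C = Vt/(Pplat − PEEP) = 440.0 / (5.5 − 0) = 440.0/5.5 = 80.0 mL/cmH2O.
τ = R × C = 23.416 × 0.08 L/cmH2O = 1.873 s.
Fraction remaining = e^(−Te/τ) = e^(−4.23/1.873) = 0.1045.
Trapped volume = 440.0 × 0.1045 = 45.98 mL.

46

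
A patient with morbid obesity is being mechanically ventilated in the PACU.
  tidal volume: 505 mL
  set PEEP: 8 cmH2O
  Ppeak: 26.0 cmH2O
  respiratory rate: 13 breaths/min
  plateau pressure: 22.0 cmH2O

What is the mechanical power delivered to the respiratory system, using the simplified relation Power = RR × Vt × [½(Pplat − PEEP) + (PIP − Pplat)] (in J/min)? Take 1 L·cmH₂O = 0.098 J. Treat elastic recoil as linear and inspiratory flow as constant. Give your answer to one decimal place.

Per-breath work = Vt × [½(Pplat−PEEP) + (PIP−Pplat)] = 0.505 × [0.5×14.0 + 4.0] = 0.505 × 11.0 = 5.555 L·cmH2O.
Power = 13 × 5.555 = 72.215 L·cmH2O/min.
× 0.098 J/(L·cmH2O) → 7.077 J/min.

7.1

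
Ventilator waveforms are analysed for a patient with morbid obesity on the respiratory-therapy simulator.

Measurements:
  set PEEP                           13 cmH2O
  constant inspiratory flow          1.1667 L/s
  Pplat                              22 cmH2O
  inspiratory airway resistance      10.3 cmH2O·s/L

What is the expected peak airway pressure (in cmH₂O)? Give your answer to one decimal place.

PIP = Pplat + Raw × flow = 22 + 10.3 × 1.1667 = 22 + 12.017 = 34.017 cmH2O.

34.0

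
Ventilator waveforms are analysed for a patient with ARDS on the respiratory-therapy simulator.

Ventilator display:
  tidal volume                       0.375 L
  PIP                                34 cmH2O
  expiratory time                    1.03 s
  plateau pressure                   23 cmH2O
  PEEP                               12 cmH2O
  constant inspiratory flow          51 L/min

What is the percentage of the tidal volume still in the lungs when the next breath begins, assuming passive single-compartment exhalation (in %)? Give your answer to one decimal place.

Flow: 51 L/min ÷ 60 = 0.85 L/s.
R = (PIP − Pplat)/V̇ = (34 − 23) / 0.85 = 11.0/0.85 = 12.941 cmH2O·s/L.
C = Vt/(Pplat − PEEP) = 375.0 / (23 − 12) = 375.0/11.0 = 34.091 mL/cmH2O.
τ = R × C = 12.941 × 0.03409 L/cmH2O = 0.4412 s.
Fraction remaining at end-expiration = e^(−Te/τ) = e^(−1.03/0.4412) = 0.09685 → 9.685%.

9.7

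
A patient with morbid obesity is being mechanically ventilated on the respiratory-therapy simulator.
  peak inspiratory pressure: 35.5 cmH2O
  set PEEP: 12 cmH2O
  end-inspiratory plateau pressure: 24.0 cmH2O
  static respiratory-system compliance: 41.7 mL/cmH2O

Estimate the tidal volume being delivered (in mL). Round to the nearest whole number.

500

Vt = Cstat × (Pplat − PEEP) = 41.7 × (24.0 − 12) = 41.7 × 12.0 = 500.4 mL.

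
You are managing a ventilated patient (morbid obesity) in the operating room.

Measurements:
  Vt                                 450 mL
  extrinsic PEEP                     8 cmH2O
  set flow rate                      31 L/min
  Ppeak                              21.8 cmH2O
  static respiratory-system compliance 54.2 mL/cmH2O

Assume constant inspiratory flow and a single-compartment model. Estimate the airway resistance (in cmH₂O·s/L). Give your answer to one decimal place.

10.6

Flow: 31 L/min ÷ 60 = 0.5167 L/s.
Equation of motion (constant flow): PIP = Vt/C + R·V̇ + PEEP.
R·V̇ = PIP − Vt/C − PEEP = 21.8 − 450/54.2 − 8 = 21.8 − 8.303 − 8 = 5.497 cmH2O.
R = 5.497 / 0.5167 = 10.639 cmH2O·s/L.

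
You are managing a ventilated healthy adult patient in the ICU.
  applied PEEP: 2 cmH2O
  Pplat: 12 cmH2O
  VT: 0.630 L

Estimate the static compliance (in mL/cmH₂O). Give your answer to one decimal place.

63.0

Cstat = Vt / (Pplat − PEEP) = 630 / (12 − 2) = 630 / 10.0 = 63.0 mL/cmH2O.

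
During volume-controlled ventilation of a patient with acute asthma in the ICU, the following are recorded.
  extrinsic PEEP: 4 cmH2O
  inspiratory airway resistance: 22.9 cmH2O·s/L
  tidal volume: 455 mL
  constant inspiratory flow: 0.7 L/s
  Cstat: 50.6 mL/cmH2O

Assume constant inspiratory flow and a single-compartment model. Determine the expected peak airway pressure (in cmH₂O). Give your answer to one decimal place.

Equation of motion (constant flow): PIP = Vt/C + R·V̇ + PEEP.
PIP = 455/50.6 + 22.9×0.7 + 4 = 8.992 + 16.03 + 4 = 29.022 cmH2O.

29.0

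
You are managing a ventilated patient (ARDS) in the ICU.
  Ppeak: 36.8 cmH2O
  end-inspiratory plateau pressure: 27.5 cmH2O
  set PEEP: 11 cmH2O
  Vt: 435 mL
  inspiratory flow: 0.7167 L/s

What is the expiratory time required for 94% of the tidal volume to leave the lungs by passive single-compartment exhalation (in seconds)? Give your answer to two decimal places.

R = (PIP − Pplat)/V̇ = (36.8 − 27.5) / 0.7167 = 9.3/0.7167 = 12.976 cmH2O·s/L.
C = Vt/(Pplat − PEEP) = 435.0 / (27.5 − 11) = 435.0/16.5 = 26.364 mL/cmH2O.
τ = R × C = 12.976 × 0.02636 L/cmH2O = 0.342 s.
t = −τ·ln(1 − 0.94) = −0.342·ln(0.06) = 0.9622 s.

0.96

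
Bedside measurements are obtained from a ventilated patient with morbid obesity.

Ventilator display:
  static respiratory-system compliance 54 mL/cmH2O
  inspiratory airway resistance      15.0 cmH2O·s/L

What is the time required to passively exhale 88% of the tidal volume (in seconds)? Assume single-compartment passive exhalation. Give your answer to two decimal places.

τ = R × C = 15.0 × 54 mL/cmH2O = 15.0 × 0.054 L/cmH2O = 0.81 s.
Exhaled fraction f = 1 − e^(−t/τ) → t = −τ·ln(1 − f) = −0.81·ln(0.12) = 1.717 s.

1.72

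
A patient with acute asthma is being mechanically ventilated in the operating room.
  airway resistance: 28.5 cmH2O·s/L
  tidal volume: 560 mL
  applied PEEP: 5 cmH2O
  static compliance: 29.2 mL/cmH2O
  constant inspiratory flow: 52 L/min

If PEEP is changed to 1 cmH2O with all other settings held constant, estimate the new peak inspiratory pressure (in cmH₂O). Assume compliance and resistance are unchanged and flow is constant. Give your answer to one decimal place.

44.9

Flow: 52 L/min ÷ 60 = 0.8667 L/s.
PIP = Vt/C + R·V̇ + PEEP (constant-flow equation of motion).
Only the baseline term changes: ΔPIP = ΔPEEP = 1 − 5 = -4.0 cmH2O.
Original PIP = 560/29.2 + 28.5×0.8667 + 5 = 48.879 cmH2O; new PIP = 48.879 + (-4.0) = 44.879 cmH2O.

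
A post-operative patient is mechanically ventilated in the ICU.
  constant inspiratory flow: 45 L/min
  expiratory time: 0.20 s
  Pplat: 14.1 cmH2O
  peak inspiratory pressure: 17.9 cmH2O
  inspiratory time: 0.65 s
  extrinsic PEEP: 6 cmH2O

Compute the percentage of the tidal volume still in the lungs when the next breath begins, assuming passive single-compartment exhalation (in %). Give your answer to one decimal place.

Flow: 45 L/min ÷ 60 = 0.75 L/s.
Vt = flow × Ti = 0.75 L/s × 0.65 s × 1000 mL/L = 487.5 mL.
R = (PIP − Pplat)/V̇ = (17.9 − 14.1) / 0.75 = 3.8/0.75 = 5.067 cmH2O·s/L.
C = Vt/(Pplat − PEEP) = 487.5 / (14.1 − 6) = 487.5/8.1 = 60.185 mL/cmH2O.
τ = R × C = 5.067 × 0.06019 L/cmH2O = 0.305 s.
Fraction remaining at end-expiration = e^(−Te/τ) = e^(−0.20/0.305) = 0.5191 → 51.91%.

51.9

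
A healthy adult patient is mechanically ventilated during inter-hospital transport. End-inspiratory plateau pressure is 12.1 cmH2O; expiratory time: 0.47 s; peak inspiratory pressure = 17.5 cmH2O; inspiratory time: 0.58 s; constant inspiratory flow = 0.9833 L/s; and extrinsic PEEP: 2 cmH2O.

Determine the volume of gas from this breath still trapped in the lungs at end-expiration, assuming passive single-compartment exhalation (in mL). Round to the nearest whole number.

125

Vt = flow × Ti = 0.9833 L/s × 0.58 s × 1000 mL/L = 570.31 mL.
R = (PIP − Pplat)/V̇ = (17.5 − 12.1) / 0.9833 = 5.4/0.9833 = 5.492 cmH2O·s/L.
C = Vt/(Pplat − PEEP) = 570.31 / (12.1 − 2) = 570.31/10.1 = 56.466 mL/cmH2O.
τ = R × C = 5.492 × 0.05647 L/cmH2O = 0.3101 s.
Fraction remaining = e^(−Te/τ) = e^(−0.47/0.3101) = 0.2197.
Trapped volume = 570.31 × 0.2197 = 125.3 mL.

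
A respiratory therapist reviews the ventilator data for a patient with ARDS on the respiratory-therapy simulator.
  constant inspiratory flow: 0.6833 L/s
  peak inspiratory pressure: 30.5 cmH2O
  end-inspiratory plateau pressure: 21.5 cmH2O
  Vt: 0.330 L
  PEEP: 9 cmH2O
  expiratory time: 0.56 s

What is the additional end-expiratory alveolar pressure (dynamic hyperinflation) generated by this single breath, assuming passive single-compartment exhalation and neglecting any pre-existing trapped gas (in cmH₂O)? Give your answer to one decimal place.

R = (PIP − Pplat)/V̇ = (30.5 − 21.5) / 0.6833 = 9.0/0.6833 = 13.171 cmH2O·s/L.
C = Vt/(Pplat − PEEP) = 330.0 / (21.5 − 9) = 330.0/12.5 = 26.4 mL/cmH2O.
τ = R × C = 13.171 × 0.0264 L/cmH2O = 0.3477 s.
Fraction remaining = e^(−Te/τ) = e^(−0.56/0.3477) = 0.1998; trapped volume = 330.0 × 0.1998 = 65.934 mL.
Additional alveolar pressure from trapping ≈ V_trapped / C = 65.934 / 26.4 = 2.498 cmH2O.

2.5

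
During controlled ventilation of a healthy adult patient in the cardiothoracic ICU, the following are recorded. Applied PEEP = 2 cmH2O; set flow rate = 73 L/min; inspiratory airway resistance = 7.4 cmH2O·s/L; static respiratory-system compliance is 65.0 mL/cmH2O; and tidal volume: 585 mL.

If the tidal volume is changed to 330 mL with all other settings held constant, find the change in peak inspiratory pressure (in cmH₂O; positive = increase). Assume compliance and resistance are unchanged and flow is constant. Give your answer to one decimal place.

-3.9

PIP = Vt/C + R·V̇ + PEEP (constant-flow equation of motion).
Only the elastic term changes: ΔPIP = ΔVt / C = (330 − 585) / 65.0 = -3.923 cmH2O.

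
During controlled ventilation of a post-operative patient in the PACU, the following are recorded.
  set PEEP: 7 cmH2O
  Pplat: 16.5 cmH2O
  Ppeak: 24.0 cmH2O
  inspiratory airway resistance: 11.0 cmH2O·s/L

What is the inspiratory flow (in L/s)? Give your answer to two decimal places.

0.68

flow = (PIP − Pplat) / Raw = 7.5 / 11.0 = 0.6818 L/s.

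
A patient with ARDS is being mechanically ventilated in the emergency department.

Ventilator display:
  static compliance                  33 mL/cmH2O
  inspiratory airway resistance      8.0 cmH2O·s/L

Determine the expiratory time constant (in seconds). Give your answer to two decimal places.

0.26

τ = R × C = 8.0 × 33 mL/cmH2O = 8.0 × 0.033 L/cmH2O = 0.264 s.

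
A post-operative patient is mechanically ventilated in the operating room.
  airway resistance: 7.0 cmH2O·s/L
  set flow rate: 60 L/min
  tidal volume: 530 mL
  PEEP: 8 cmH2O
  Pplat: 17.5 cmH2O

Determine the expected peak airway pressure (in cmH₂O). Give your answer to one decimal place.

24.5

Flow: 60 L/min ÷ 60 = 1 L/s.
PIP = Pplat + Raw × flow = 17.5 + 7.0 × 1 = 17.5 + 7.0 = 24.5 cmH2O.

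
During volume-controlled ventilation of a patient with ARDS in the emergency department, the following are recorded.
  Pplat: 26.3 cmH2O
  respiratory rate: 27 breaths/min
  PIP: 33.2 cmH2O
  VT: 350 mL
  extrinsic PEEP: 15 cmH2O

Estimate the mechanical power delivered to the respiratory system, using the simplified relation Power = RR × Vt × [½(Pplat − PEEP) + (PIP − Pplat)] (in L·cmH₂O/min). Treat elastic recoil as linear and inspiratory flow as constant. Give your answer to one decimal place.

Per-breath work = Vt × [½(Pplat−PEEP) + (PIP−Pplat)] = 0.350 × [0.5×11.3 + 6.9] = 0.350 × 12.55 = 4.393 L·cmH2O.
Power = 27 × 4.393 = 118.61 L·cmH2O/min.

118.6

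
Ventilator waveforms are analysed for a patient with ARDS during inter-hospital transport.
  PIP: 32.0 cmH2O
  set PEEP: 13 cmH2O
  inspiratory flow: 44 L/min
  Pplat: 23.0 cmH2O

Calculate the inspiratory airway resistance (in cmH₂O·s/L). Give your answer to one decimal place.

Flow: 44 L/min ÷ 60 = 0.7333 L/s.
Raw = (PIP − Pplat) / flow = (32.0 − 23.0) / 0.7333 = 9.0 / 0.7333 = 12.273 cmH2O·s/L.

12.3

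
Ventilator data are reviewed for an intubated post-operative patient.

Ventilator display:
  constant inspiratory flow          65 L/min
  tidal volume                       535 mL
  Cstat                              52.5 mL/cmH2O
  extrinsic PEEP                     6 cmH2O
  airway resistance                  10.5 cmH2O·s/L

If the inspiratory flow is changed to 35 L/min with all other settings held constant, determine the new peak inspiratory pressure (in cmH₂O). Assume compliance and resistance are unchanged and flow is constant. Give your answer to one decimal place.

Flow: 65 L/min ÷ 60 = 1.0833 L/s.
New flow: 35 L/min ÷ 60 = 0.5833 L/s.
PIP = Vt/C + R·V̇ + PEEP (constant-flow equation of motion).
Only the resistive term changes: ΔPIP = R × ΔV̇ = 10.5 × (0.5833 − 1.0833) = 10.5 × -0.5 = -5.25 cmH2O.
Original PIP = 535/52.5 + 10.5×1.0833 + 6 = 27.565 cmH2O; new PIP = 27.565 + (-5.25) = 22.315 cmH2O.

22.3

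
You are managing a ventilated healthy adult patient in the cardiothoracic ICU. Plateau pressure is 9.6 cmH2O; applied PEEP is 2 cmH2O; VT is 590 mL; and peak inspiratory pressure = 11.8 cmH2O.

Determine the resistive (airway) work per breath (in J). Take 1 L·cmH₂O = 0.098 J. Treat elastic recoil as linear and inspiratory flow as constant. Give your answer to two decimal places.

0.13

With constant inspiratory flow the resistive pressure is constant at PIP − Pplat = 11.8 − 9.6 = 2.2 cmH2O, so resistive work = 2.2 × 0.590 = 1.298 L·cmH2O.
× 0.098 J/(L·cmH2O) → 0.1272 J.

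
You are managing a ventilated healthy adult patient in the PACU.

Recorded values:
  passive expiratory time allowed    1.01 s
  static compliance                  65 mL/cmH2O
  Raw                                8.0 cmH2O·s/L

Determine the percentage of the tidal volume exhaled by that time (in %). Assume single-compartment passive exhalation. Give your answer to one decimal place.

85.7

τ = R × C = 8.0 × 65 mL/cmH2O = 8.0 × 0.065 L/cmH2O = 0.52 s.
Passive exhalation: V(t)/V₀ = e^(−t/τ) = e^(−1.01/0.52) = 0.1434.
Fraction exhaled = 1 − 0.1434 = 0.8566 → 85.66%.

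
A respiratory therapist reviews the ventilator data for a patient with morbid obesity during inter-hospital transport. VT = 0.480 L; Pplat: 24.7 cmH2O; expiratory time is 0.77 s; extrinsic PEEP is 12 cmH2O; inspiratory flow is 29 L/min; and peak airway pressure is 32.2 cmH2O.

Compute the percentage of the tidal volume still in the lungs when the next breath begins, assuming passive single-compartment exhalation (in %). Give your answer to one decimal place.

26.9

Flow: 29 L/min ÷ 60 = 0.4833 L/s.
R = (PIP − Pplat)/V̇ = (32.2 − 24.7) / 0.4833 = 7.5/0.4833 = 15.518 cmH2O·s/L.
C = Vt/(Pplat − PEEP) = 480.0 / (24.7 − 12) = 480.0/12.7 = 37.795 mL/cmH2O.
τ = R × C = 15.518 × 0.0378 L/cmH2O = 0.5866 s.
Fraction remaining at end-expiration = e^(−Te/τ) = e^(−0.77/0.5866) = 0.2691 → 26.91%.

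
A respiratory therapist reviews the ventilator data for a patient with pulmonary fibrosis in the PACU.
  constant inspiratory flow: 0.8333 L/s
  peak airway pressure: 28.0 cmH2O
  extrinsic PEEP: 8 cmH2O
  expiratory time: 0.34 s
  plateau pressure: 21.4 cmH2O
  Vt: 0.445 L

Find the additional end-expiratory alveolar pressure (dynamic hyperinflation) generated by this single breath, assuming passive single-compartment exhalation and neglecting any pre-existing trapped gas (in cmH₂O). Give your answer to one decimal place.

R = (PIP − Pplat)/V̇ = (28.0 − 21.4) / 0.8333 = 6.6/0.8333 = 7.92 cmH2O·s/L.
C = Vt/(Pplat − PEEP) = 445.0 / (21.4 − 8) = 445.0/13.4 = 33.209 mL/cmH2O.
τ = R × C = 7.92 × 0.03321 L/cmH2O = 0.263 s.
Fraction remaining = e^(−Te/τ) = e^(−0.34/0.263) = 0.2745; trapped volume = 445.0 × 0.2745 = 122.15 mL.
Additional alveolar pressure from trapping ≈ V_trapped / C = 122.15 / 33.209 = 3.678 cmH2O.

3.7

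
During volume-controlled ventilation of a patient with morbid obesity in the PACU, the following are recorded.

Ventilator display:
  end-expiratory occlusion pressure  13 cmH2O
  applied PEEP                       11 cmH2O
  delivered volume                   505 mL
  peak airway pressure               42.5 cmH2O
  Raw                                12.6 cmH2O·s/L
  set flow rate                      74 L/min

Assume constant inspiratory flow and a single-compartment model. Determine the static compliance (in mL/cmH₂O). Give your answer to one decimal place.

Flow: 74 L/min ÷ 60 = 1.2333 L/s.
Total PEEP = 13 cmH2O (set 11 + intrinsic 2); this is the baseline alveolar pressure.
Equation of motion (constant flow): PIP = Vt/C + R·V̇ + PEEP.
Vt/C = PIP − R·V̇ − PEEP = 42.5 − 12.6×1.2333 − 13 = 42.5 − 15.54 − 13 = 13.96 cmH2O.
C = Vt / 13.96 = 505 / 13.96 = 36.175 mL/cmH2O.

36.2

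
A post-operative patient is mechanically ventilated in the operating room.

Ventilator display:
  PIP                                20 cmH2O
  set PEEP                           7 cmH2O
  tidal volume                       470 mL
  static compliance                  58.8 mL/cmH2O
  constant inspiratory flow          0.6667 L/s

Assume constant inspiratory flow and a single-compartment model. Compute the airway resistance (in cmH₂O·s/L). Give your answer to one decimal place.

7.5

Equation of motion (constant flow): PIP = Vt/C + R·V̇ + PEEP.
R·V̇ = PIP − Vt/C − PEEP = 20 − 470/58.8 − 7 = 20 − 7.993 − 7 = 5.007 cmH2O.
R = 5.007 / 0.6667 = 7.51 cmH2O·s/L.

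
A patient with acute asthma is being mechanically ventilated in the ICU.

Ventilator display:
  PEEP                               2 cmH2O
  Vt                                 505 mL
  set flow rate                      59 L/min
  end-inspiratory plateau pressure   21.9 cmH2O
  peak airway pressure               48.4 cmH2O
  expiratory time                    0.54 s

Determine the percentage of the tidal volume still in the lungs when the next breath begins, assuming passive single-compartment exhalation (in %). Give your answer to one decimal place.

Flow: 59 L/min ÷ 60 = 0.9833 L/s.
R = (PIP − Pplat)/V̇ = (48.4 − 21.9) / 0.9833 = 26.5/0.9833 = 26.95 cmH2O·s/L.
C = Vt/(Pplat − PEEP) = 505.0 / (21.9 − 2) = 505.0/19.9 = 25.377 mL/cmH2O.
τ = R × C = 26.95 × 0.02538 L/cmH2O = 0.684 s.
Fraction remaining at end-expiration = e^(−Te/τ) = e^(−0.54/0.684) = 0.4541 → 45.41%.

45.4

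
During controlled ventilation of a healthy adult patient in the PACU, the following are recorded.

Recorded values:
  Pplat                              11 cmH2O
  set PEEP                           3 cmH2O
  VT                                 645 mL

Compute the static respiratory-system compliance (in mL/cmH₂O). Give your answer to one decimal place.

Cstat = Vt / (Pplat − PEEP) = 645 / (11 − 3) = 645 / 8.0 = 80.625 mL/cmH2O.

80.6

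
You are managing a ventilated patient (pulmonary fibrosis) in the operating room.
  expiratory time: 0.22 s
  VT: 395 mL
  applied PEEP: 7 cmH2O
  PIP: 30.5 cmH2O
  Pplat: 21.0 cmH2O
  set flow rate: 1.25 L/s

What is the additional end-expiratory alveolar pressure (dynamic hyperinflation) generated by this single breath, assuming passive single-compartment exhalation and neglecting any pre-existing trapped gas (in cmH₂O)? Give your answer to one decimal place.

R = (PIP − Pplat)/V̇ = (30.5 − 21.0) / 1.25 = 9.5/1.25 = 7.6 cmH2O·s/L.
C = Vt/(Pplat − PEEP) = 395.0 / (21.0 − 7) = 395.0/14.0 = 28.214 mL/cmH2O.
τ = R × C = 7.6 × 0.02821 L/cmH2O = 0.2144 s.
Fraction remaining = e^(−Te/τ) = e^(−0.22/0.2144) = 0.3584; trapped volume = 395.0 × 0.3584 = 141.57 mL.
Additional alveolar pressure from trapping ≈ V_trapped / C = 141.57 / 28.214 = 5.018 cmH2O.

5.0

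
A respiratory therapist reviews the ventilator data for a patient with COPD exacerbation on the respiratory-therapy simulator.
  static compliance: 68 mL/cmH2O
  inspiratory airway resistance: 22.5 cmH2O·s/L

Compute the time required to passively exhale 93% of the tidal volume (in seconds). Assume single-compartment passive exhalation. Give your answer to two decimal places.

4.07

τ = R × C = 22.5 × 68 mL/cmH2O = 22.5 × 0.068 L/cmH2O = 1.53 s.
Exhaled fraction f = 1 − e^(−t/τ) → t = −τ·ln(1 − f) = −1.53·ln(0.07) = 4.069 s.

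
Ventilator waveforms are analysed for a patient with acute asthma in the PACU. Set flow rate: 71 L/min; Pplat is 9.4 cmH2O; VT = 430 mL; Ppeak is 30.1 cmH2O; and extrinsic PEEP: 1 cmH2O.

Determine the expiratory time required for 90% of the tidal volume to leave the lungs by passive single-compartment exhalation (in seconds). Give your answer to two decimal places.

Flow: 71 L/min ÷ 60 = 1.1833 L/s.
R = (PIP − Pplat)/V̇ = (30.1 − 9.4) / 1.1833 = 20.7/1.1833 = 17.493 cmH2O·s/L.
C = Vt/(Pplat − PEEP) = 430.0 / (9.4 − 1) = 430.0/8.4 = 51.19 mL/cmH2O.
τ = R × C = 17.493 × 0.05119 L/cmH2O = 0.8955 s.
t = −τ·ln(1 − 0.90) = −0.8955·ln(0.1) = 2.062 s.

2.06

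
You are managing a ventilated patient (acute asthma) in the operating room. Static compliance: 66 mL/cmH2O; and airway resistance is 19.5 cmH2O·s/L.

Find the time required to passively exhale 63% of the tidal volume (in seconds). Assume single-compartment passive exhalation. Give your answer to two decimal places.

τ = R × C = 19.5 × 66 mL/cmH2O = 19.5 × 0.066 L/cmH2O = 1.287 s.
Exhaled fraction f = 1 − e^(−t/τ) → t = −τ·ln(1 − f) = −1.287·ln(0.37) = 1.28 s.

1.28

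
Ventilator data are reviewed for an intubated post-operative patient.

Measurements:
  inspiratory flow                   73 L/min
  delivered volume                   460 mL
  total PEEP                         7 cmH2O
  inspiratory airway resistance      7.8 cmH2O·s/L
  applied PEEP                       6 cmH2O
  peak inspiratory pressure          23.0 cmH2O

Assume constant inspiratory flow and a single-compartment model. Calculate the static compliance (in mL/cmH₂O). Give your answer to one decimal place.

70.7

Flow: 73 L/min ÷ 60 = 1.2167 L/s.
Total PEEP = 7 cmH2O (set 6 + intrinsic 1); this is the baseline alveolar pressure.
Equation of motion (constant flow): PIP = Vt/C + R·V̇ + PEEP.
Vt/C = PIP − R·V̇ − PEEP = 23.0 − 7.8×1.2167 − 7 = 23.0 − 9.49 − 7 = 6.51 cmH2O.
C = Vt / 6.51 = 460 / 6.51 = 70.661 mL/cmH2O.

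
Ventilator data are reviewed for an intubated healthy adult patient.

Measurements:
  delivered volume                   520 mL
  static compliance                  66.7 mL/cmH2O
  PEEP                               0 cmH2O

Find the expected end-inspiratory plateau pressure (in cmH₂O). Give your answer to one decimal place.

7.8

Pplat = PEEP + Vt / Cstat = 0 + 520 / 66.7 = 0 + 7.796 = 7.796 cmH2O.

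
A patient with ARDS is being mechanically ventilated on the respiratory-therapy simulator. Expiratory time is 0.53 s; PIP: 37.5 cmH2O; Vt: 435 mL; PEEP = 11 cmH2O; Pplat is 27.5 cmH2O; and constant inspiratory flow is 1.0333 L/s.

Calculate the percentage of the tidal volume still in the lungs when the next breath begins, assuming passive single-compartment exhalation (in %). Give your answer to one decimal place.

R = (PIP − Pplat)/V̇ = (37.5 − 27.5) / 1.0333 = 10.0/1.0333 = 9.678 cmH2O·s/L.
C = Vt/(Pplat − PEEP) = 435.0 / (27.5 − 11) = 435.0/16.5 = 26.364 mL/cmH2O.
τ = R × C = 9.678 × 0.02636 L/cmH2O = 0.2551 s.
Fraction remaining at end-expiration = e^(−Te/τ) = e^(−0.53/0.2551) = 0.1252 → 12.52%.

12.5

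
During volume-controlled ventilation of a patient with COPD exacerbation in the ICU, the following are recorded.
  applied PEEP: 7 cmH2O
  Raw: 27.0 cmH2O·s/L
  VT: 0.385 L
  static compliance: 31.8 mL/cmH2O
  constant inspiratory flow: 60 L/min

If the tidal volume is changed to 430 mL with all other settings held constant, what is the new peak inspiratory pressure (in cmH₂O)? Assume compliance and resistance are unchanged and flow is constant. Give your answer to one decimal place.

47.5

Flow: 60 L/min ÷ 60 = 1 L/s.
PIP = Vt/C + R·V̇ + PEEP (constant-flow equation of motion).
Only the elastic term changes: ΔPIP = ΔVt / C = (430 − 385) / 31.8 = 1.415 cmH2O.
Original PIP = 385/31.8 + 27.0×1 + 7 = 46.107 cmH2O; new PIP = 46.107 + (1.415) = 47.522 cmH2O.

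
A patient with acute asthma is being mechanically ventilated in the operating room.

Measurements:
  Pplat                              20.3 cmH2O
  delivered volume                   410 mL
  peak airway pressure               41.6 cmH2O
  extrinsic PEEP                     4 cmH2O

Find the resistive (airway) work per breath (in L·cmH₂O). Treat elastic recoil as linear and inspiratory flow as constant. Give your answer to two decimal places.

With constant inspiratory flow the resistive pressure is constant at PIP − Pplat = 41.6 − 20.3 = 21.3 cmH2O, so resistive work = 21.3 × 0.410 = 8.733 L·cmH2O.

8.73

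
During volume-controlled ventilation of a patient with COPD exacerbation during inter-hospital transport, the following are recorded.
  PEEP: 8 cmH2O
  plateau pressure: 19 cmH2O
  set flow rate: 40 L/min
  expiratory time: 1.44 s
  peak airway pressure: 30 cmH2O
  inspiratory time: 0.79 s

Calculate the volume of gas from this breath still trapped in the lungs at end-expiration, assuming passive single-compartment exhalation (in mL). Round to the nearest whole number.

Flow: 40 L/min ÷ 60 = 0.6667 L/s.
Vt = flow × Ti = 0.6667 L/s × 0.79 s × 1000 mL/L = 526.69 mL.
R = (PIP − Pplat)/V̇ = (30 − 19) / 0.6667 = 11.0/0.6667 = 16.499 cmH2O·s/L.
C = Vt/(Pplat − PEEP) = 526.69 / (19 − 8) = 526.69/11.0 = 47.881 mL/cmH2O.
τ = R × C = 16.499 × 0.04788 L/cmH2O = 0.79 s.
Fraction remaining = e^(−Te/τ) = e^(−1.44/0.79) = 0.1616.
Trapped volume = 526.69 × 0.1616 = 85.113 mL.

85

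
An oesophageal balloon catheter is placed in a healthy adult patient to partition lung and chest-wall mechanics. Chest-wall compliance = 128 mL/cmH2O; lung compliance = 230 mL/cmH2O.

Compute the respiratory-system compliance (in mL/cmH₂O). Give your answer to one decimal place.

Lung and chest wall are elastances in series: 1/Crs = 1/CL + 1/Ccw.
1/Crs = 1/230 + 1/128 = 0.01216.
Crs = 82.237 mL/cmH2O.

82.2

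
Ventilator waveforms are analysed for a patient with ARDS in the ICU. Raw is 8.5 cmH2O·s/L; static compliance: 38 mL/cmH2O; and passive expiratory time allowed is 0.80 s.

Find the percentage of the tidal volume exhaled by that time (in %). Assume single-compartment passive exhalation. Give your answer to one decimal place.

τ = R × C = 8.5 × 38 mL/cmH2O = 8.5 × 0.038 L/cmH2O = 0.323 s.
Passive exhalation: V(t)/V₀ = e^(−t/τ) = e^(−0.80/0.323) = 0.08401.
Fraction exhaled = 1 − 0.08401 = 0.916 → 91.6%.

91.6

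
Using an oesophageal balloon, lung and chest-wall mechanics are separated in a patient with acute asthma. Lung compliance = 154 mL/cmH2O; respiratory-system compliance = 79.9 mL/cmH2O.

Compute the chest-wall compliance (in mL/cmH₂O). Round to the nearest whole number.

1/Ccw = 1/Crs − 1/CL.
1/Ccw = 1/79.9 − 1/154 = 0.006022.
Ccw = 166.06 mL/cmH2O.

166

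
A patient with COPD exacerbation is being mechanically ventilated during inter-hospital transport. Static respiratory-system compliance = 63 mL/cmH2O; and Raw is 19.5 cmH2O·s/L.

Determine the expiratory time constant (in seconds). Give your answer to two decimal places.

τ = R × C = 19.5 × 63 mL/cmH2O = 19.5 × 0.063 L/cmH2O = 1.229 s.

1.23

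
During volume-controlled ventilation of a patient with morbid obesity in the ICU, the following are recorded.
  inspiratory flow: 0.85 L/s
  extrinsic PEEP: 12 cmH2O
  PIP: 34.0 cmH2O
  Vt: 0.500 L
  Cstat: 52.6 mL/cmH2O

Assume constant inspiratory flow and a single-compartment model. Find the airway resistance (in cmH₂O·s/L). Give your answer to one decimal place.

Equation of motion (constant flow): PIP = Vt/C + R·V̇ + PEEP.
R·V̇ = PIP − Vt/C − PEEP = 34.0 − 500/52.6 − 12 = 34.0 − 9.506 − 12 = 12.494 cmH2O.
R = 12.494 / 0.85 = 14.699 cmH2O·s/L.

14.7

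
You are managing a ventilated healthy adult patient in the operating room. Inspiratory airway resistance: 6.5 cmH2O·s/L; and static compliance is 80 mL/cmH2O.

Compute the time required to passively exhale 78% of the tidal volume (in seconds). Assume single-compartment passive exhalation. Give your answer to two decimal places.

τ = R × C = 6.5 × 80 mL/cmH2O = 6.5 × 0.080 L/cmH2O = 0.52 s.
Exhaled fraction f = 1 − e^(−t/τ) → t = −τ·ln(1 − f) = −0.52·ln(0.22) = 0.7873 s.

0.79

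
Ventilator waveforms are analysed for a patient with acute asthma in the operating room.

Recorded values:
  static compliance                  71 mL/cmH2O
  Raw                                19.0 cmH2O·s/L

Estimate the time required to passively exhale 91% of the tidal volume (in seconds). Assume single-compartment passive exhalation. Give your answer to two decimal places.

3.25

τ = R × C = 19.0 × 71 mL/cmH2O = 19.0 × 0.071 L/cmH2O = 1.349 s.
Exhaled fraction f = 1 − e^(−t/τ) → t = −τ·ln(1 − f) = −1.349·ln(0.09) = 3.248 s.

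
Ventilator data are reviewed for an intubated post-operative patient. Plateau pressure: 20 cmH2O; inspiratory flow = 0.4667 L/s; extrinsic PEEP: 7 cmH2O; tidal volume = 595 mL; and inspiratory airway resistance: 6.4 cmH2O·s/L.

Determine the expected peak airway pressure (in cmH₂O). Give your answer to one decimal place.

PIP = Pplat + Raw × flow = 20 + 6.4 × 0.4667 = 20 + 2.987 = 22.987 cmH2O.

23.0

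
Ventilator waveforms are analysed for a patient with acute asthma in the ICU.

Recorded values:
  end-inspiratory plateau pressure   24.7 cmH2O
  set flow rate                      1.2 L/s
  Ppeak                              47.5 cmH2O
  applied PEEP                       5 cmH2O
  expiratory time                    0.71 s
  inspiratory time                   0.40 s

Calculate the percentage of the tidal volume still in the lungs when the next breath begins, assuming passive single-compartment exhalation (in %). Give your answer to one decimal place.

Vt = flow × Ti = 1.2 L/s × 0.40 s × 1000 mL/L = 480.0 mL.
R = (PIP − Pplat)/V̇ = (47.5 − 24.7) / 1.2 = 22.8/1.2 = 19.0 cmH2O·s/L.
C = Vt/(Pplat − PEEP) = 480.0 / (24.7 − 5) = 480.0/19.7 = 24.365 mL/cmH2O.
τ = R × C = 19.0 × 0.02437 L/cmH2O = 0.463 s.
Fraction remaining at end-expiration = e^(−Te/τ) = e^(−0.71/0.463) = 0.2158 → 21.58%.

21.6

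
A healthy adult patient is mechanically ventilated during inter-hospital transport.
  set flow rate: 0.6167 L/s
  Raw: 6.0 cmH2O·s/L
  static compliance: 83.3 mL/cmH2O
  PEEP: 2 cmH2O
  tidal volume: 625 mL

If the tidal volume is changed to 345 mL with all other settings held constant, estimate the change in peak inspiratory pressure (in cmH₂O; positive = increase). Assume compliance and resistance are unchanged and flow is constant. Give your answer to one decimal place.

-3.4

PIP = Vt/C + R·V̇ + PEEP (constant-flow equation of motion).
Only the elastic term changes: ΔPIP = ΔVt / C = (345 − 625) / 83.3 = -3.361 cmH2O.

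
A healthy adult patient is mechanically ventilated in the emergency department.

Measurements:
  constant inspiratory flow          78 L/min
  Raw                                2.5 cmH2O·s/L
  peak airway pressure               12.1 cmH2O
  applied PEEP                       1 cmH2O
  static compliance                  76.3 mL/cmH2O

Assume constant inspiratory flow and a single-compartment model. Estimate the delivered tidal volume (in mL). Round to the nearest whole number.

599

Flow: 78 L/min ÷ 60 = 1.3 L/s.
Equation of motion (constant flow): PIP = Vt/C + R·V̇ + PEEP.
Vt/C = PIP − R·V̇ − PEEP = 12.1 − 3.25 − 1 = 7.85 cmH2O.
Vt = C × 7.85 = 76.3 × 7.85 = 598.96 mL.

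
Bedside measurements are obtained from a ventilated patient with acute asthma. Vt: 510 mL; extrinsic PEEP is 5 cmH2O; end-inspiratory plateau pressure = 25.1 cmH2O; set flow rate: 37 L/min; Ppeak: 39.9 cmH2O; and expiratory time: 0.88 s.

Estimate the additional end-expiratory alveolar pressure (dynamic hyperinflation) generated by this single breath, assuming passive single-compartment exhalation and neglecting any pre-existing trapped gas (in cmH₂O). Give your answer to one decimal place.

4.7

Flow: 37 L/min ÷ 60 = 0.6167 L/s.
R = (PIP − Pplat)/V̇ = (39.9 − 25.1) / 0.6167 = 14.8/0.6167 = 23.999 cmH2O·s/L.
C = Vt/(Pplat − PEEP) = 510.0 / (25.1 − 5) = 510.0/20.1 = 25.373 mL/cmH2O.
τ = R × C = 23.999 × 0.02537 L/cmH2O = 0.6089 s.
Fraction remaining = e^(−Te/τ) = e^(−0.88/0.6089) = 0.2357; trapped volume = 510.0 × 0.2357 = 120.21 mL.
Additional alveolar pressure from trapping ≈ V_trapped / C = 120.21 / 25.373 = 4.738 cmH2O.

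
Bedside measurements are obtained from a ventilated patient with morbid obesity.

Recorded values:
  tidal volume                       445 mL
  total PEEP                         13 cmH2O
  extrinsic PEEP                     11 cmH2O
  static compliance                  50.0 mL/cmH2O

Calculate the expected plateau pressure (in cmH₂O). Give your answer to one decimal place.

21.9

End-expiratory occlusion gives total PEEP = 13 cmH2O (intrinsic PEEP = 13 − 11 = 2). Use total PEEP for the elastic gradient.
Pplat = PEEPtotal + Vt / Cstat = 13 + 445 / 50.0 = 13 + 8.9 = 21.9 cmH2O.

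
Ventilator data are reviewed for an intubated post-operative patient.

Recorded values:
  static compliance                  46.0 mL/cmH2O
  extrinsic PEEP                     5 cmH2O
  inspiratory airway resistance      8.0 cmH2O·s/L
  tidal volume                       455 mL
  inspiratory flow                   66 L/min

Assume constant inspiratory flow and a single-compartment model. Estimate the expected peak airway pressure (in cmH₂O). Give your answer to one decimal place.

23.7

Flow: 66 L/min ÷ 60 = 1.1 L/s.
Equation of motion (constant flow): PIP = Vt/C + R·V̇ + PEEP.
PIP = 455/46.0 + 8.0×1.1 + 5 = 9.891 + 8.8 + 5 = 23.691 cmH2O.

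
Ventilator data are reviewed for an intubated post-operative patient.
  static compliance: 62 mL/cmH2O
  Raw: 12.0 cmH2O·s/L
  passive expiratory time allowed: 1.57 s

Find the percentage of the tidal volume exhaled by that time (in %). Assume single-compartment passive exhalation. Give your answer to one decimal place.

τ = R × C = 12.0 × 62 mL/cmH2O = 12.0 × 0.062 L/cmH2O = 0.744 s.
Passive exhalation: V(t)/V₀ = e^(−t/τ) = e^(−1.57/0.744) = 0.1212.
Fraction exhaled = 1 − 0.1212 = 0.8788 → 87.88%.

87.9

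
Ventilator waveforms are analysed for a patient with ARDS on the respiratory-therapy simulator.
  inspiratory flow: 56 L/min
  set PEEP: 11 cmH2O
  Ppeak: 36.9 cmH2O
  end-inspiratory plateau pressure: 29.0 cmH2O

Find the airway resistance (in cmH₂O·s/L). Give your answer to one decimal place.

Flow: 56 L/min ÷ 60 = 0.9333 L/s.
Raw = (PIP − Pplat) / flow = (36.9 − 29.0) / 0.9333 = 7.9 / 0.9333 = 8.465 cmH2O·s/L.

8.5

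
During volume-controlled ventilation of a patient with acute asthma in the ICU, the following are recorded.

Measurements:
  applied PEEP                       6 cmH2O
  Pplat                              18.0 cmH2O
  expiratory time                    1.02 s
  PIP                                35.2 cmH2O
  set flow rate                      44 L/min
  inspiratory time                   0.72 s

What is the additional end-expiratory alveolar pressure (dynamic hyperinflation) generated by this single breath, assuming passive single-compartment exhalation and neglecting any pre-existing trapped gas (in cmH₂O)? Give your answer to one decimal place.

Flow: 44 L/min ÷ 60 = 0.7333 L/s.
Vt = flow × Ti = 0.7333 L/s × 0.72 s × 1000 mL/L = 527.98 mL.
R = (PIP − Pplat)/V̇ = (35.2 − 18.0) / 0.7333 = 17.2/0.7333 = 23.456 cmH2O·s/L.
C = Vt/(Pplat − PEEP) = 527.98 / (18.0 − 6) = 527.98/12.0 = 43.998 mL/cmH2O.
τ = R × C = 23.456 × 0.044 L/cmH2O = 1.032 s.
Fraction remaining = e^(−Te/τ) = e^(−1.02/1.032) = 0.3722; trapped volume = 527.98 × 0.3722 = 196.51 mL.
Additional alveolar pressure from trapping ≈ V_trapped / C = 196.51 / 43.998 = 4.466 cmH2O.

4.5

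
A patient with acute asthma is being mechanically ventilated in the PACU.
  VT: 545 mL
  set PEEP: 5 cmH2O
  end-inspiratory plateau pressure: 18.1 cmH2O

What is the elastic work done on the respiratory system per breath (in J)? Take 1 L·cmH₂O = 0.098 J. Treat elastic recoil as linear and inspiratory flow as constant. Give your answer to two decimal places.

0.35

Elastic work ≈ ½ × (Pplat − PEEP) × Vt = 0.5 × (18.1 − 5) × 0.545 L = 0.5 × 13.1 × 0.545 = 3.57 L·cmH2O.
× 0.098 J/(L·cmH2O) → 0.3499 J.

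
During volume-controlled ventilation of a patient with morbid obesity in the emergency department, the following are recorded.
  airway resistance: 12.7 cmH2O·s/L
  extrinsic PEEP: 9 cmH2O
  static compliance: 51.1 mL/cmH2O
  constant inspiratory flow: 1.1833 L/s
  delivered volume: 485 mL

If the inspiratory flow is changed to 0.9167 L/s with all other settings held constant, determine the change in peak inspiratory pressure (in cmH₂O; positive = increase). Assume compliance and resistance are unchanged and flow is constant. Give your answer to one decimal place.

PIP = Vt/C + R·V̇ + PEEP (constant-flow equation of motion).
Only the resistive term changes: ΔPIP = R × ΔV̇ = 12.7 × (0.9167 − 1.1833) = 12.7 × -0.2666 = -3.386 cmH2O.

-3.4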